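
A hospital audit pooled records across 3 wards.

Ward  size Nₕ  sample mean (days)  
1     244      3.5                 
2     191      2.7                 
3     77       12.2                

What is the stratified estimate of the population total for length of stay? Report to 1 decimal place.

2309.1

Population total = Σ Nₕ·x̄ₕ (each stratum's size times its mean).
244·3.5 + 191·2.7 + 77·12.2 = 854 + 515.7 + 939.4 = 2309.1.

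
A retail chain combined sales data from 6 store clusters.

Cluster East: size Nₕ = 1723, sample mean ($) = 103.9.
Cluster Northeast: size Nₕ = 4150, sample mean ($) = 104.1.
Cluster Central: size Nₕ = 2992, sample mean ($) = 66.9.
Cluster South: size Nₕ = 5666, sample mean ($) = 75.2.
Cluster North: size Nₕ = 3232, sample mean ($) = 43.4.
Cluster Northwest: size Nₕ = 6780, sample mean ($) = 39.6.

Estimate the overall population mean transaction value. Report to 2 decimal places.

N = 1723 + 4150 + 2992 + 5666 + 3232 + 6780 = 24543.
Overall mean = Σ (Nₕ/N)·x̄ₕ — weight by population share, not a simple average.
Σ Nₕx̄ₕ = 1723·103.9 + 4150·104.1 + 2992·66.9 + 5666·75.2 + 3232·43.4 + 6780·39.6 = 179019.7 + 432015 + 200164.8 + 426083.2 + 140268.8 + 268488 = 1646039.5.
Divide by N: 1646039.5 / 24543 = 67.0676... → 67.07.

67.07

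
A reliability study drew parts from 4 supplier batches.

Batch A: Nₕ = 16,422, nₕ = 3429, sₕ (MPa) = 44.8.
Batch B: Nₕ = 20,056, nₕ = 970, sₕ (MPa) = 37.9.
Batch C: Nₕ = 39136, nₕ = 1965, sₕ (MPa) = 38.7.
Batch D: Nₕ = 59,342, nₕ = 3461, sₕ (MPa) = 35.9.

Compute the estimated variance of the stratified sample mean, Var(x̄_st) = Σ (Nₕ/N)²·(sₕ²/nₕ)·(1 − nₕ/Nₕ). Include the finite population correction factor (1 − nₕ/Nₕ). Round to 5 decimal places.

N = 134956; Wₕ = Nₕ/N.
batch A: (16422/134956)²·44.8²/3429·(1 − 3429/16422) = 0.00685709
batch B: (20056/134956)²·37.9²/970·(1 − 970/20056) = 0.03112301
batch C: (39136/134956)²·38.7²/1965·(1 − 1965/39136) = 0.06087734
batch D: (59342/134956)²·35.9²/3461·(1 − 3461/59342) = 0.06779993
Sum = 0.16665736 → 0.16666.

0.16666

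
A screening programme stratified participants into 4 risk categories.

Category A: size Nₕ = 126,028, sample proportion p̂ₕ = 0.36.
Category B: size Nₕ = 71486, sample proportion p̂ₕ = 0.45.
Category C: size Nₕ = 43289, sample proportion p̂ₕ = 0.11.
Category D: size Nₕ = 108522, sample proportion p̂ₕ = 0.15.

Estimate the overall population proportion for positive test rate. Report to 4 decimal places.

N = 126028 + 71486 + 43289 + 108522 = 349325.
Overall proportion = Σ (Nₕ/N)·p̂ₕ.
Σ Nₕp̂ₕ = 45370.08 + 32168.7 + 4761.79 + 16278.3 = 98578.87.
98578.87 / 349325 = 0.282198... → 0.2822.

0.2822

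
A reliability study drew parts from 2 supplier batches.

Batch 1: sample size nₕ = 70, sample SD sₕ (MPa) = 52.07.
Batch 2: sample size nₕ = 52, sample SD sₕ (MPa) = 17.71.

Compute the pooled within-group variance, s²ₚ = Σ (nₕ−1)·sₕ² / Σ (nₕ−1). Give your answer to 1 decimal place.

Degrees of freedom: 69 + 51 = 120.
Σ(nₕ−1)sₕ² = 69·2711.2849 + 51·313.6441 = 203074.5072.
s²ₚ = 203074.5072 / 120 = 1692.288... → 1692.3.

1692.3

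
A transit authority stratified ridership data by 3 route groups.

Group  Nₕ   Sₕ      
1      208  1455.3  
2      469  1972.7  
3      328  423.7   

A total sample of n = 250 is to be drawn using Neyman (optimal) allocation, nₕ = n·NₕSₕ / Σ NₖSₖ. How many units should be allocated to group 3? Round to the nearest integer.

1: NₕSₕ = 208·1455.3 = 302702.4
2: NₕSₕ = 469·1972.7 = 925196.3
3: NₕSₕ = 328·423.7 = 138973.6
Σ NₕSₕ = 1366872.3.
n_3 = 250·138973.6/1366872.3 = 25.418... → 25.

25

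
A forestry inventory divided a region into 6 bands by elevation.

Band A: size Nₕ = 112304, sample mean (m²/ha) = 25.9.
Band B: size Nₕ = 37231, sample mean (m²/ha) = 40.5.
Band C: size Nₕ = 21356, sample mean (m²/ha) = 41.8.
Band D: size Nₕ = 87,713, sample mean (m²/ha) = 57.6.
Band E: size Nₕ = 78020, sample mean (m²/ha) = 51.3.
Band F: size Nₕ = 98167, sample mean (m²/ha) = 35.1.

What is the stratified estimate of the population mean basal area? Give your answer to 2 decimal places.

N = 112304 + 37231 + 21356 + 87713 + 78020 + 98167 = 434791.
Overall mean = Σ (Nₕ/N)·x̄ₕ — weight by population share, not a simple average.
Σ Nₕx̄ₕ = 112304·25.9 + 37231·40.5 + 21356·41.8 + 87713·57.6 + 78020·51.3 + 98167·35.1 = 2908673.6 + 1507855.5 + 892680.8 + 5052268.8 + 4002426 + 3445661.7 = 17809566.4.
Divide by N: 17809566.4 / 434791 = 40.9612... → 40.96.

40.96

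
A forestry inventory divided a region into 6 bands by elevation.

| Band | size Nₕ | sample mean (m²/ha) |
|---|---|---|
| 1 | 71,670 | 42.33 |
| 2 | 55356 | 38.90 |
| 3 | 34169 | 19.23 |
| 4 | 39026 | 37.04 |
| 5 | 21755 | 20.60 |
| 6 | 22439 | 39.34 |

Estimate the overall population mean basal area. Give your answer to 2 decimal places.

N = 71670 + 55356 + 34169 + 39026 + 21755 + 22439 = 244415.
Weight each subgroup mean by Nₕ/N and sum.
Σ Nₕx̄ₕ = 71670·42.33 + 55356·38.90 + 34169·19.23 + 39026·37.04 + 21755·20.60 + 22439·39.34 = 3033791.1 + 2153348.4 + 657069.87 + 1445523.04 + 448153 + 882750.26 = 8620635.67.
Divide by N: 8620635.67 / 244415 = 35.2705... → 35.27.

35.27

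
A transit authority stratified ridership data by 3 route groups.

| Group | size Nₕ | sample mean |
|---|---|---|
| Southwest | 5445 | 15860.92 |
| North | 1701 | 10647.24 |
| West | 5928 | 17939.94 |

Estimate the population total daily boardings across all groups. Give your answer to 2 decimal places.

210821628.96

Estimate total by summing Nₕ·x̄ₕ over strata.
5445·15860.92 + 1701·10647.24 + 5928·17939.94 = 86362709.4 + 18110955.24 + 106347964.32 = 210821628.96.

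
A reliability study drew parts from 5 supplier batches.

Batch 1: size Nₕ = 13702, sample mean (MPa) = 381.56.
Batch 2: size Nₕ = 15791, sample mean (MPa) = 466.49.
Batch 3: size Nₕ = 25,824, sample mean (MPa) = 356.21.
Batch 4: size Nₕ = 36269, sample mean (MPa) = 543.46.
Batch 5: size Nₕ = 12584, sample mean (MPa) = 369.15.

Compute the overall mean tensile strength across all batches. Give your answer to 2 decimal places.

N = 13702 + 15791 + 25824 + 36269 + 12584 = 104170.
The stratified mean weights each stratum mean by its population share Nₕ/N.
Σ Nₕx̄ₕ = 13702·381.56 + 15791·466.49 + 25824·356.21 + 36269·543.46 + 12584·369.15 = 5228135.12 + 7366343.59 + 9198767.04 + 19710750.74 + 4645383.6 = 46149380.09.
Divide by N: 46149380.09 / 104170 = 443.0199... → 443.02.

443.02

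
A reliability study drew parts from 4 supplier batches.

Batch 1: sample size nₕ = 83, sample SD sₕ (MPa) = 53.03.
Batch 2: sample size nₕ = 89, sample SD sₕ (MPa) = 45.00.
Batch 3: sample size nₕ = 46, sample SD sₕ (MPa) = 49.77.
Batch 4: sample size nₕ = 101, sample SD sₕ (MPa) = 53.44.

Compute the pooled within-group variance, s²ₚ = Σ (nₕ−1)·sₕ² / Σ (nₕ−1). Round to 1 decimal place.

2558.3

1: (83−1)·53.03² = 82·2812.1809 = 230598.8338
2: (89−1)·45.00² = 88·2025 = 178200
3: (46−1)·49.77² = 45·2477.0529 = 111467.3805
4: (101−1)·53.44² = 100·2855.8336 = 285583.36
Numerator = 805849.5743; denominator = Σ(nₕ−1) = 315.
s²ₚ = 805849.5743/315 = 2558.253... → 2558.3.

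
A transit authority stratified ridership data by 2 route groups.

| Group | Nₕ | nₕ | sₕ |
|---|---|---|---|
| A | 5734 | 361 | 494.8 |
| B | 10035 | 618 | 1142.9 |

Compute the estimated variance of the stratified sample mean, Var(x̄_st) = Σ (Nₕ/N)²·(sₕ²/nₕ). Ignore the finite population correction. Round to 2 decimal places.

N = 15769; Wₕ = Nₕ/N.
group A: (5734/15769)²·494.8²/361 = 89.67249
group B: (10035/15769)²·1142.9²/618 = 855.96191
Sum = 945.63440 → 945.63.

945.63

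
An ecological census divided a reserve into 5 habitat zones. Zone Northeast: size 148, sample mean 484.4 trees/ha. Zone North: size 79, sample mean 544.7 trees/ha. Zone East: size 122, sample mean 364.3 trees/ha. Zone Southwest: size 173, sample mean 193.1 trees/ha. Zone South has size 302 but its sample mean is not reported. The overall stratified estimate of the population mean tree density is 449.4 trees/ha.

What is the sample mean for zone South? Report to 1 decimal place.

588.5

N = 148 + 79 + 122 + 173 + 302 = 824.
Overall total = μ·N = 449.4·824 = 370305.6.
Subtract the known strata: 148·484.4 + 79·544.7 + 122·364.3 + 173·193.1 = 192573.4.
Remaining total for zone South: 370305.6 − 192573.4 = 177732.2.
Divide by its size: 177732.2 / 302 = 588.517... → 588.5.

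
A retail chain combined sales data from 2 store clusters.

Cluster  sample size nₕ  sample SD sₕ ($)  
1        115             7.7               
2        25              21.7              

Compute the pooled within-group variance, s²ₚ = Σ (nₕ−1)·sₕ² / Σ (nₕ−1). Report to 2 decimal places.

1: (115−1)·7.7² = 114·59.29 = 6759.06
2: (25−1)·21.7² = 24·470.89 = 11301.36
Numerator = 18060.42; denominator = Σ(nₕ−1) = 138.
s²ₚ = 18060.42/138 = 130.8726... → 130.87.

130.87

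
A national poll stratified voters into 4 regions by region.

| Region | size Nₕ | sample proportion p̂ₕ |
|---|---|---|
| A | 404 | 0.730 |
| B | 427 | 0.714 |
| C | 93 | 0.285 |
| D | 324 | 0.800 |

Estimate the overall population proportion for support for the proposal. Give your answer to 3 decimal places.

Wₕ = Nₕ/N with N = 1248: 0.3237, 0.3421, 0.0745, 0.2596.
p̂_st = 0.3237·0.730 + 0.3421·0.714 + 0.0745·0.285 + 0.2596·0.800 ≈ 0.70954... → 0.710.

0.710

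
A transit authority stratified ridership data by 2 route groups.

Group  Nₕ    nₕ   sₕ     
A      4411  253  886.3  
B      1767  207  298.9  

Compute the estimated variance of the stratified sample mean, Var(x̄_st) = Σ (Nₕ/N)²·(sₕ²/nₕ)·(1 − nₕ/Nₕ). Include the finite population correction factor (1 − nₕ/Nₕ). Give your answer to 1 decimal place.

N = 6178. Term for each stratum: Wₕ²sₕ²/nₕ·(1−nₕ/Nₕ).
Var(x̄_st) = 1491.9927 + 31.1707 = 1523.1635 → 1523.2.

1523.2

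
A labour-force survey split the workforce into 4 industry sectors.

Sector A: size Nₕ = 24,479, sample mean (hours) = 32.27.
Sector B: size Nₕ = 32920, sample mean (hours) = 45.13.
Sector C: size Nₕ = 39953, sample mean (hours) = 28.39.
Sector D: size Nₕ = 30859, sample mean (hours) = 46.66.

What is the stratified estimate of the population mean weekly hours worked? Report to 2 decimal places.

37.83

x̄_st = (Σ Nₕx̄ₕ) / (Σ Nₕ) = (24479·32.27 + 32920·45.13 + 39953·28.39 + 30859·46.66) / 128211
= 4849763.54 / 128211 = 37.8264... → 37.83.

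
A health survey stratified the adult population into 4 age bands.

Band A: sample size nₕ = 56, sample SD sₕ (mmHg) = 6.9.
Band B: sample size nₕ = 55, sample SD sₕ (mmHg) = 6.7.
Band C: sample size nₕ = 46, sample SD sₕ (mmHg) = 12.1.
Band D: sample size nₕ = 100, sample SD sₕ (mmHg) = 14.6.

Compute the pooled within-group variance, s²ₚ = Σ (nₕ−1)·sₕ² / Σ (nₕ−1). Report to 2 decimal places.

129.38

A: (56−1)·6.9² = 55·47.61 = 2618.55
B: (55−1)·6.7² = 54·44.89 = 2424.06
C: (46−1)·12.1² = 45·146.41 = 6588.45
D: (100−1)·14.6² = 99·213.16 = 21102.84
Numerator = 32733.9; denominator = Σ(nₕ−1) = 253.
s²ₚ = 32733.9/253 = 129.3830... → 129.38.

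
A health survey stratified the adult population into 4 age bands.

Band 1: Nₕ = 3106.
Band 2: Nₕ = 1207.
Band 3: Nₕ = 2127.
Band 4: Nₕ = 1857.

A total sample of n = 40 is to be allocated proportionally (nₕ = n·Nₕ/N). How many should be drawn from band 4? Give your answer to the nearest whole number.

N = 3106 + 1207 + 2127 + 1857 = 8297.
n_4 = 40·1857/8297 = 8.953... → 9.

9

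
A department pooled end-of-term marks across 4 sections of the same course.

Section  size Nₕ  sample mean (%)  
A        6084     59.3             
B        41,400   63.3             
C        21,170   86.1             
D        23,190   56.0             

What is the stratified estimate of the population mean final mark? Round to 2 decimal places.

N = 6084 + 41400 + 21170 + 23190 = 91844.
Weight each subgroup mean by Nₕ/N and sum.
Σ Nₕx̄ₕ = 6084·59.3 + 41400·63.3 + 21170·86.1 + 23190·56.0 = 360781.2 + 2620620 + 1822737 + 1298640 = 6102778.2.
Divide by N: 6102778.2 / 91844 = 66.4472... → 66.45.

66.45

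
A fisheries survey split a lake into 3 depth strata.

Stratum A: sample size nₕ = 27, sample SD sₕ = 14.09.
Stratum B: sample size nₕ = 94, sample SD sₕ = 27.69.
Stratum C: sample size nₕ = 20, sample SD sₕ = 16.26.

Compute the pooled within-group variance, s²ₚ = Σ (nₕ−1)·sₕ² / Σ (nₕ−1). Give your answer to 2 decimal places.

590.52

A: (27−1)·14.09² = 26·198.5281 = 5161.7306
B: (94−1)·27.69² = 93·766.7361 = 71306.4573
C: (20−1)·16.26² = 19·264.3876 = 5023.3644
Numerator = 81491.5523; denominator = Σ(nₕ−1) = 138.
s²ₚ = 81491.5523/138 = 590.5185... → 590.52.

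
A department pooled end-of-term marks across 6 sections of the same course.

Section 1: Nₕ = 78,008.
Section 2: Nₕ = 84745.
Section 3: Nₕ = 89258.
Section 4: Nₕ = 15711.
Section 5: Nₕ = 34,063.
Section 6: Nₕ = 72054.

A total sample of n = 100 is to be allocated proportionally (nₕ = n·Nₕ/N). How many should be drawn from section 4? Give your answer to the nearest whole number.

Share of section 4 = 15711/373839 = 0.04203.
Allocate 100 × 0.04203 = 4.203... → 4.

4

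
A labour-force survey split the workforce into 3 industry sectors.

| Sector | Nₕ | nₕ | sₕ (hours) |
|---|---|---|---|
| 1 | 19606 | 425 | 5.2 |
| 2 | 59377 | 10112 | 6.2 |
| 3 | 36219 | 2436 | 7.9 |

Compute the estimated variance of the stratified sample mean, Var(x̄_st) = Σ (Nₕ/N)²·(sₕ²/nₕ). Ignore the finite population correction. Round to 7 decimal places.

N = 115202; Wₕ = Nₕ/N.
sector 1: (19606/115202)²·5.2²/425 = 0.0018427894
sector 2: (59377/115202)²·6.2²/10112 = 0.0010098637
sector 3: (36219/115202)²·7.9²/2436 = 0.0025323852
Sum = 0.0053850384 → 0.0053850.

0.0053850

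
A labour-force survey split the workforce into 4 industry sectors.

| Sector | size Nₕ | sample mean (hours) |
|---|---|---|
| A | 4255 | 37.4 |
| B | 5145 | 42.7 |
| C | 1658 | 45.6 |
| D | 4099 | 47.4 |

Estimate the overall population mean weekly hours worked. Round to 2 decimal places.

42.80

N = 4255 + 5145 + 1658 + 4099 = 15157.
Weight each subgroup mean by Nₕ/N and sum.
Σ Nₕx̄ₕ = 4255·37.4 + 5145·42.7 + 1658·45.6 + 4099·47.4 = 159137 + 219691.5 + 75604.8 + 194292.6 = 648725.9.
Divide by N: 648725.9 / 15157 = 42.8004... → 42.80.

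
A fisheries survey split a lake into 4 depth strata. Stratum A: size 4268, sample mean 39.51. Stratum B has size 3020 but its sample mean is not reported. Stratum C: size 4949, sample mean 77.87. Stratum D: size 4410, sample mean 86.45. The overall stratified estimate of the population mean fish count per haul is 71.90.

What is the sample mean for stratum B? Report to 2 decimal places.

86.64

N = 4268 + 3020 + 4949 + 4410 = 16647.
Overall total = μ·N = 71.90·16647 = 1196919.3.
Subtract the known strata: 4268·39.51 + 4949·77.87 + 4410·86.45 = 935251.81.
Remaining total for stratum B: 1196919.3 − 935251.81 = 261667.49.
Divide by its size: 261667.49 / 3020 = 86.6449... → 86.64.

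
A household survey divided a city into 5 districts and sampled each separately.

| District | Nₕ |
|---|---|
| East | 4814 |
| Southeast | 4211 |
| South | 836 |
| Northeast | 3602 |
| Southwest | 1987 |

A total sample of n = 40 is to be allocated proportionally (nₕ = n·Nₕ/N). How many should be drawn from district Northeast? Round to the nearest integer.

9

N = 4814 + 4211 + 836 + 3602 + 1987 = 15450.
n_Northeast = 40·3602/15450 = 9.326... → 9.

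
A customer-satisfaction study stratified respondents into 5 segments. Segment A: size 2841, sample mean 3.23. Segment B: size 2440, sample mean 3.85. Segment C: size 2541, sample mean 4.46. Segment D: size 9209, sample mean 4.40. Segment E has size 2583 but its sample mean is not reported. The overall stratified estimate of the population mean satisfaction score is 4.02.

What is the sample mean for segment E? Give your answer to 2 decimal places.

N = 2841 + 2440 + 2541 + 9209 + 2583 = 19614.
Overall total = μ·N = 4.02·19614 = 78848.28.
Subtract the known strata: 2841·3.23 + 2440·3.85 + 2541·4.46 + 9209·4.40 = 70422.89.
Remaining total for segment E: 78848.28 − 70422.89 = 8425.39.
Divide by its size: 8425.39 / 2583 = 3.2619... → 3.26.

3.26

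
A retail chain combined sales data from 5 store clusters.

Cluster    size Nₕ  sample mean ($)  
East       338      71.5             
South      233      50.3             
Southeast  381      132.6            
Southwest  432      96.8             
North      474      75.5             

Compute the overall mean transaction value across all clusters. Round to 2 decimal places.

x̄_st = (Σ Nₕx̄ₕ) / (Σ Nₕ) = (338·71.5 + 233·50.3 + 381·132.6 + 432·96.8 + 474·75.5) / 1858
= 164012.1 / 1858 = 88.2735... → 88.27.

88.27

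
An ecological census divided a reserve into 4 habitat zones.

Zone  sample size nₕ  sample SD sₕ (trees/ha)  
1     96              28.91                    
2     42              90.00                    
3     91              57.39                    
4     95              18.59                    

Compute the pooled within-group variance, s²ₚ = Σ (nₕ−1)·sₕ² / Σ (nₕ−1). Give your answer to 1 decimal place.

2313.8

1: (96−1)·28.91² = 95·835.7881 = 79399.8695
2: (42−1)·90.00² = 41·8100 = 332100
3: (91−1)·57.39² = 90·3293.6121 = 296425.089
4: (95−1)·18.59² = 94·345.5881 = 32485.2814
Numerator = 740410.2399; denominator = Σ(nₕ−1) = 320.
s²ₚ = 740410.2399/320 = 2313.782... → 2313.8.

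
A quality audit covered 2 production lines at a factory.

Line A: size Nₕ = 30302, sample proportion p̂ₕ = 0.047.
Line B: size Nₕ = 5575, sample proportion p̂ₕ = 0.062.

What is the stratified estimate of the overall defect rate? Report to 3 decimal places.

N = 30302 + 5575 = 35877.
Overall proportion = Σ (Nₕ/N)·p̂ₕ.
Σ Nₕp̂ₕ = 1424.194 + 345.65 = 1769.844.
1769.844 / 35877 = 0.04933... → 0.049.

0.049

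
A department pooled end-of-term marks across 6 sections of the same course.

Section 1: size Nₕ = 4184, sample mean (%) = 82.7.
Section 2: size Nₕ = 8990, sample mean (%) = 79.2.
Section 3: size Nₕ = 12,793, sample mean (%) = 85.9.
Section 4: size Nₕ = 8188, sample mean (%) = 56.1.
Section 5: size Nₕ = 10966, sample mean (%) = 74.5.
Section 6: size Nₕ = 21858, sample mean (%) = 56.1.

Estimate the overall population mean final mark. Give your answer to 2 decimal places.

N = 4184 + 8990 + 12793 + 8188 + 10966 + 21858 = 66979.
Weight each subgroup mean by Nₕ/N and sum.
Σ Nₕx̄ₕ = 4184·82.7 + 8990·79.2 + 12793·85.9 + 8188·56.1 + 10966·74.5 + 21858·56.1 = 346016.8 + 712008 + 1098918.7 + 459346.8 + 816967 + 1226233.8 = 4659491.1.
Divide by N: 4659491.1 / 66979 = 69.5664... → 69.57.

69.57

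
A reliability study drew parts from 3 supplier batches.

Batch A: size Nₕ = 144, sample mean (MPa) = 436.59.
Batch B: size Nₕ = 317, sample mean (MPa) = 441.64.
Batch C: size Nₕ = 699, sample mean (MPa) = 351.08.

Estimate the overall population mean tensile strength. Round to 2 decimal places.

N = 144 + 317 + 699 = 1160.
The stratified mean weights each stratum mean by its population share Nₕ/N.
Σ Nₕx̄ₕ = 144·436.59 + 317·441.64 + 699·351.08 = 62868.96 + 139999.88 + 245404.92 = 448273.76.
Divide by N: 448273.76 / 1160 = 386.4429... → 386.44.

386.44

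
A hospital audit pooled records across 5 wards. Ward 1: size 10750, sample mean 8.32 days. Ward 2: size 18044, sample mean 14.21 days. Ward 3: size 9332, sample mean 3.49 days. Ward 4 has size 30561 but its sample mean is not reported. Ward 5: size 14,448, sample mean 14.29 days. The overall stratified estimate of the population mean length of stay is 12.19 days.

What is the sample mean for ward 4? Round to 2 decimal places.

14.02

Σ Nₕx̄ₕ = N·μ, so 30561·x̄_4 = 83135·12.19 − (10750·8.32 + 18044·14.21 + 9332·3.49 + 14448·14.29).
= 1013415.65 − 584875.84 = 428539.81.
x̄_4 = 428539.81 / 30561 = 14.0224... → 14.02.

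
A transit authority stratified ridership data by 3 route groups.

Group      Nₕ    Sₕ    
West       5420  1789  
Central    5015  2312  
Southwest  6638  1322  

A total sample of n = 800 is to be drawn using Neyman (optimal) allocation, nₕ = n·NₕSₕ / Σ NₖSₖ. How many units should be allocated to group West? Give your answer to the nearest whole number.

258

Σ NₕSₕ = 5420·1789 + 5015·2312 + 6638·1322 = 30066496.
Share for West: 9696380/30066496 = 0.32250.
n_West = 800 × 0.32250 = 257.998... → 258.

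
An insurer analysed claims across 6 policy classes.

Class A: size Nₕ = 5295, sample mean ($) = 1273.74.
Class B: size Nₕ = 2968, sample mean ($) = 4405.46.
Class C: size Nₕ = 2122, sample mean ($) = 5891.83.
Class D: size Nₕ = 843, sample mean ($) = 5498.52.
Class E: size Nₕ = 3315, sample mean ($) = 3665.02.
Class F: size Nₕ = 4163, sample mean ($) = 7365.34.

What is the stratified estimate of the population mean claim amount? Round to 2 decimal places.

4264.36

x̄_st = (Σ Nₕx̄ₕ) / (Σ Nₕ) = (5295·1273.74 + 2968·4405.46 + 2122·5891.83 + 843·5498.52 + 3315·3665.02 + 4163·7365.34) / 18706
= 79769025.92 / 18706 = 4264.3551... → 4264.36.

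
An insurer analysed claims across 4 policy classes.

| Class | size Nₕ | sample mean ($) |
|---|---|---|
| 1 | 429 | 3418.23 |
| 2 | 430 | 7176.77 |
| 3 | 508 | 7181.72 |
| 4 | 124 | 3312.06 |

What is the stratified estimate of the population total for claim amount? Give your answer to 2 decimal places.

8611440.97

Estimate total by summing Nₕ·x̄ₕ over strata.
429·3418.23 + 430·7176.77 + 508·7181.72 + 124·3312.06 = 1466420.67 + 3086011.1 + 3648313.76 + 410695.44 = 8611440.97.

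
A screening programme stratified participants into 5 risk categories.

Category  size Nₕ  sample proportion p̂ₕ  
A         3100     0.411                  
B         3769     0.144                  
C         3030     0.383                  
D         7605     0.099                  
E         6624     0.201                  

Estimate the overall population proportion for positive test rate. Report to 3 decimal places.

Wₕ = Nₕ/N with N = 24128: 0.1285, 0.1562, 0.1256, 0.3152, 0.2745.
p̂_st = 0.1285·0.411 + 0.1562·0.144 + 0.1256·0.383 + 0.3152·0.099 + 0.2745·0.201 ≈ 0.20978... → 0.210.

0.210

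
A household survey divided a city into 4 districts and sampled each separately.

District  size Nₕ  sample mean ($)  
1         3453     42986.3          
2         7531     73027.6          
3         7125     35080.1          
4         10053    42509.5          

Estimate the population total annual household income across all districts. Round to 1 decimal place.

1: 3453·42986.3 = 148431693.9
2: 7531·73027.6 = 549970855.6
3: 7125·35080.1 = 249945712.5
4: 10053·42509.5 = 427348003.5
τ̂ = Σ Nₕx̄ₕ = 1375696265.5.

1375696265.5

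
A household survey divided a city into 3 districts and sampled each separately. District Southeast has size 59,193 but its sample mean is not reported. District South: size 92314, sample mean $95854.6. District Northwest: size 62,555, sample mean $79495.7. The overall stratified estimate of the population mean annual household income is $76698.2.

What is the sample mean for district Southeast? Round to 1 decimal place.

43866.6

N = 59193 + 92314 + 62555 = 214062.
Overall total = μ·N = 76698.2·214062 = 16418170088.4.
Subtract the known strata: 92314·95854.6 + 62555·79495.7 = 13821575057.9.
Remaining total for district Southeast: 16418170088.4 − 13821575057.9 = 2596595030.5.
Divide by its size: 2596595030.5 / 59193 = 43866.589... → 43866.6.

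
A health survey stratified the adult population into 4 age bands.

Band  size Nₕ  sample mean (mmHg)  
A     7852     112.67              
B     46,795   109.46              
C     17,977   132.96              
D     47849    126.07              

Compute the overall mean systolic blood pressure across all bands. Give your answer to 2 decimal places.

119.77

x̄_st = (Σ Nₕx̄ₕ) / (Σ Nₕ) = (7852·112.67 + 46795·109.46 + 17977·132.96 + 47849·126.07) / 120473
= 14429410.89 / 120473 = 119.7730... → 119.77.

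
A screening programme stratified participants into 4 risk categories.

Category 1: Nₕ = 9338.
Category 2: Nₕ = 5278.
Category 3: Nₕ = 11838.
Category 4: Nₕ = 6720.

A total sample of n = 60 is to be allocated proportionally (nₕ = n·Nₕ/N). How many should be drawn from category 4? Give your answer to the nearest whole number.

12

N = 9338 + 5278 + 11838 + 6720 = 33174.
n_4 = 60·6720/33174 = 12.154... → 12.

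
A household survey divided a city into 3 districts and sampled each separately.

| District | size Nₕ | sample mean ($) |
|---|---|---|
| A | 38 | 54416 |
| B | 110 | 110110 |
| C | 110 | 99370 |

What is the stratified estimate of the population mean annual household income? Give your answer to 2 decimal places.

x̄_st = (Σ Nₕx̄ₕ) / (Σ Nₕ) = (38·54416 + 110·110110 + 110·99370) / 258
= 25110608 / 258 = 97327.9380... → 97327.94.

97327.94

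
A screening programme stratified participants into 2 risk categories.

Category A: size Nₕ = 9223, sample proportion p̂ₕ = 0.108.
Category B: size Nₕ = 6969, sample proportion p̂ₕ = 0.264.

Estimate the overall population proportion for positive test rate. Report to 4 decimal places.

0.1751

N = 9223 + 6969 = 16192.
Overall proportion = Σ (Nₕ/N)·p̂ₕ.
Σ Nₕp̂ₕ = 996.084 + 1839.816 = 2835.9.
2835.9 / 16192 = 0.175142... → 0.1751.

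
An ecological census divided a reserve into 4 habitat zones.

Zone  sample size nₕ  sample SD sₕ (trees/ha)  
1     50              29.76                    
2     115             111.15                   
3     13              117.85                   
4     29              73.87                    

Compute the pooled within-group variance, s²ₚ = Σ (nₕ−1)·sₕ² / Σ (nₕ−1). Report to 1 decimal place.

Degrees of freedom: 49 + 114 + 12 + 28 = 203.
Σ(nₕ−1)sₕ² = 49·885.6576 + 114·12354.3225 + 12·13888.6225 + 28·5456.7769 = 1771243.2106.
s²ₚ = 1771243.2106 / 203 = 8725.336... → 8725.3.

8725.3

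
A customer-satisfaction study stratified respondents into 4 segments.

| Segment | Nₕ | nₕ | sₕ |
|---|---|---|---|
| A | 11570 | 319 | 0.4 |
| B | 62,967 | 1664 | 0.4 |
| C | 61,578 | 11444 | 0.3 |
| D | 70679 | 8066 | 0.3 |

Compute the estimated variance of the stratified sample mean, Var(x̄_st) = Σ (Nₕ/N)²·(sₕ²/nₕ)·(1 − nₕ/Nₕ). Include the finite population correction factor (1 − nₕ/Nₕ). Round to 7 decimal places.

0.0000119

N = 206794. Term for each stratum: Wₕ²sₕ²/nₕ·(1−nₕ/Nₕ).
Var(x̄_st) = 0.0000015268 + 0.0000086793 + 0.0000005677 + 0.0000011547 = 0.0000119285 → 0.0000119.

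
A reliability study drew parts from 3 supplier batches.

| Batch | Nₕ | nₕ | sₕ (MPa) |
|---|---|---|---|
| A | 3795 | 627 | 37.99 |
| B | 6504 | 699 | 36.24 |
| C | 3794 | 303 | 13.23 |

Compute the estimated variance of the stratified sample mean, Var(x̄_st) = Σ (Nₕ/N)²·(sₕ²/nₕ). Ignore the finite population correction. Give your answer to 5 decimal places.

N = 14093. Term for each stratum: Wₕ²sₕ²/nₕ.
Var(x̄_st) = 0.16691205 + 0.40017814 + 0.04186632 = 0.60895652 → 0.60896.

0.60896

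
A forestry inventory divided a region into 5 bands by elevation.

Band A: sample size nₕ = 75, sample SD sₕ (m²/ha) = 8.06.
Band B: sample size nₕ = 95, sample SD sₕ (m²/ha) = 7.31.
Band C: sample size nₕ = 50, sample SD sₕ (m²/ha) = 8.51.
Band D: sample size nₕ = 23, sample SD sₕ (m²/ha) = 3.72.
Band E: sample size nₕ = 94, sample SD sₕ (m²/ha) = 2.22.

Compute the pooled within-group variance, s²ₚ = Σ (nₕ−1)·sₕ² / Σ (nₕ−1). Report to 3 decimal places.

Degrees of freedom: 74 + 94 + 49 + 22 + 93 = 332.
Σ(nₕ−1)sₕ² = 74·64.9636 + 94·53.4361 + 49·72.4201 + 22·13.8384 + 93·4.9284 = 14141.6707.
s²ₚ = 14141.6707 / 332 = 42.59539... → 42.595.

42.595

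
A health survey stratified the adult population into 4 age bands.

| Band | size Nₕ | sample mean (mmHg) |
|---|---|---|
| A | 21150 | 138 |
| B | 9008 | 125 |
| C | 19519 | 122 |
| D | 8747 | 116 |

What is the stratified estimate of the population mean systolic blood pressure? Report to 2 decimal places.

x̄_st = (Σ Nₕx̄ₕ) / (Σ Nₕ) = (21150·138 + 9008·125 + 19519·122 + 8747·116) / 58424
= 7440670 / 58424 = 127.3564... → 127.36.

127.36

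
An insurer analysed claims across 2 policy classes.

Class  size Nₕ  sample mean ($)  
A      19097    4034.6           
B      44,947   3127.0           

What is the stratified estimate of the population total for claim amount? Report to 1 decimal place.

Population total = Σ Nₕ·x̄ₕ (each stratum's size times its mean).
19097·4034.6 + 44947·3127.0 = 77048756.2 + 140549269 = 217598025.2.

217598025.2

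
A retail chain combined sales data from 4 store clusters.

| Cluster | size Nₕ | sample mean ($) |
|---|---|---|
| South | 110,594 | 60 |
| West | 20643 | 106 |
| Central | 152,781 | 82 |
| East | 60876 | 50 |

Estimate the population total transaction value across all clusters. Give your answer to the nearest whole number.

South: 110594·60 = 6635640
West: 20643·106 = 2188158
Central: 152781·82 = 12528042
East: 60876·50 = 3043800
τ̂ = Σ Nₕx̄ₕ = 24395640.

24395640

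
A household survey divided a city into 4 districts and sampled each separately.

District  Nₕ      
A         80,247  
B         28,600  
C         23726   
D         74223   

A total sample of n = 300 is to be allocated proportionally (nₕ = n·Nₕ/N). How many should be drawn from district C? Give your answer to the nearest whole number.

34

N = 80247 + 28600 + 23726 + 74223 = 206796.
n_C = 300·23726/206796 = 34.419... → 34.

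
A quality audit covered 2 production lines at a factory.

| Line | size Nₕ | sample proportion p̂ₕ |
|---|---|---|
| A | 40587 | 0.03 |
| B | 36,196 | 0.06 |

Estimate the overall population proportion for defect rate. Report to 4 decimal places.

0.0441

Wₕ = Nₕ/N with N = 76783: 0.5286, 0.4714.
p̂_st = 0.5286·0.03 + 0.4714·0.06 ≈ 0.044142... → 0.0441.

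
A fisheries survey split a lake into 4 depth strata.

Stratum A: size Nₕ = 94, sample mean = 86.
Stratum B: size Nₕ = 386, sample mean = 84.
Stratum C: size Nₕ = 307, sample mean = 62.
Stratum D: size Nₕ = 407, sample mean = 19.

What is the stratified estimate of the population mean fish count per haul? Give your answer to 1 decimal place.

N = 94 + 386 + 307 + 407 = 1194.
The stratified mean weights each stratum mean by its population share Nₕ/N.
Σ Nₕx̄ₕ = 94·86 + 386·84 + 307·62 + 407·19 = 8084 + 32424 + 19034 + 7733 = 67275.
Divide by N: 67275 / 1194 = 56.344... → 56.3.

56.3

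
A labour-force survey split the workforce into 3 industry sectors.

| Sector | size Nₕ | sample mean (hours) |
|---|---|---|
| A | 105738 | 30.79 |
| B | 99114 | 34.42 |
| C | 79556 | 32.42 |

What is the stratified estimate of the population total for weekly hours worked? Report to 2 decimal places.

9246382.42

A: 105738·30.79 = 3255673.02
B: 99114·34.42 = 3411503.88
C: 79556·32.42 = 2579205.52
τ̂ = Σ Nₕx̄ₕ = 9246382.42.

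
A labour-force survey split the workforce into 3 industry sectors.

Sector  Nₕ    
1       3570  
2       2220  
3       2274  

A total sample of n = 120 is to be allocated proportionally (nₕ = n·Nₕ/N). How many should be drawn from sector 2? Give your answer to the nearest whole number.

Share of sector 2 = 2220/8064 = 0.27530.
Allocate 120 × 0.27530 = 33.036... → 33.

33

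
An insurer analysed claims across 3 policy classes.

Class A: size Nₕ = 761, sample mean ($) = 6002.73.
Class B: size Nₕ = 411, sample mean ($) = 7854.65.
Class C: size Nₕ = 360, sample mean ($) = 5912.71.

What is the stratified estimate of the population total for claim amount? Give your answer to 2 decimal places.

Population total = Σ Nₕ·x̄ₕ (each stratum's size times its mean).
761·6002.73 + 411·7854.65 + 360·5912.71 = 4568077.53 + 3228261.15 + 2128575.6 = 9924914.28.

9924914.28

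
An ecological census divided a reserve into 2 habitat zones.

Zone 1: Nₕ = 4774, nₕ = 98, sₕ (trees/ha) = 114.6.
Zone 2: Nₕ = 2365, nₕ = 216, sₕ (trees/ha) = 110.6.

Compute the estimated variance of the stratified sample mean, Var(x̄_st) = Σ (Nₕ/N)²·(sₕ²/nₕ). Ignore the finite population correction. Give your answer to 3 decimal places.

66.144

N = 7139. Term for each stratum: Wₕ²sₕ²/nₕ.
Var(x̄_st) = 59.928475 + 6.215041 = 66.143516 → 66.144.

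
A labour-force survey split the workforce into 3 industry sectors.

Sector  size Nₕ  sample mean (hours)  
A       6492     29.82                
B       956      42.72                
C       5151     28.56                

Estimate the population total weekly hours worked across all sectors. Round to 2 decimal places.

A: 6492·29.82 = 193591.44
B: 956·42.72 = 40840.32
C: 5151·28.56 = 147112.56
τ̂ = Σ Nₕx̄ₕ = 381544.32.

381544.32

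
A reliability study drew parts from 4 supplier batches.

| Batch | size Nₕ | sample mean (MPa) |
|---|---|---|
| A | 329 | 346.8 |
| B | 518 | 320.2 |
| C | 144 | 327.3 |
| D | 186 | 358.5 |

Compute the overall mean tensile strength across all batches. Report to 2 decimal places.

334.56

N = 1177; weights Wₕ = Nₕ/N = (0.2795, 0.4401, 0.1223, 0.1580).
x̄_st = Σ Wₕ·x̄ₕ = 0.2795·346.8 + 0.4401·320.2 + 0.1223·327.3 + 0.1580·358.5 ≈ 334.5565...
→ 334.56.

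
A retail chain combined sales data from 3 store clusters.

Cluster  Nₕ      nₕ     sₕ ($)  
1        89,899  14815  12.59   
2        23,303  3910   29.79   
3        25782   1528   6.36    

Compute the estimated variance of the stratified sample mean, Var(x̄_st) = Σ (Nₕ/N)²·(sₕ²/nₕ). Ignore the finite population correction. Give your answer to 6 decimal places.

0.011768

N = 138984. Term for each stratum: Wₕ²sₕ²/nₕ.
Var(x̄_st) = 0.004476411 + 0.006380553 + 0.000910950 = 0.011767913 → 0.011768.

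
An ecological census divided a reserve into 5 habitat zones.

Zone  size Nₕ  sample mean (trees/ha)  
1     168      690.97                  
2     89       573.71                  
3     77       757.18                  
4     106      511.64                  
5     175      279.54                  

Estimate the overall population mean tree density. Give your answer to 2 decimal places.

534.31

N = 168 + 89 + 77 + 106 + 175 = 615.
The stratified mean weights each stratum mean by its population share Nₕ/N.
Σ Nₕx̄ₕ = 168·690.97 + 89·573.71 + 77·757.18 + 106·511.64 + 175·279.54 = 116082.96 + 51060.19 + 58302.86 + 54233.84 + 48919.5 = 328599.35.
Divide by N: 328599.35 / 615 = 534.3079... → 534.31.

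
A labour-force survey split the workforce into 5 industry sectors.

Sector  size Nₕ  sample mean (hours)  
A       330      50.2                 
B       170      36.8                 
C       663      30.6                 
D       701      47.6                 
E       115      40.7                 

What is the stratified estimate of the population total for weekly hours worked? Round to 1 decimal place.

81157.9

A: 330·50.2 = 16566
B: 170·36.8 = 6256
C: 663·30.6 = 20287.8
D: 701·47.6 = 33367.6
E: 115·40.7 = 4680.5
τ̂ = Σ Nₕx̄ₕ = 81157.9.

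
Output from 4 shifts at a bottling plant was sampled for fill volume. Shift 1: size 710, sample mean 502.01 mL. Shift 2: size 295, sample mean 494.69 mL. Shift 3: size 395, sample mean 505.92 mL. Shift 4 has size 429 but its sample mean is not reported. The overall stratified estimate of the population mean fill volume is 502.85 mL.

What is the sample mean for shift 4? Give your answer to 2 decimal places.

507.02

N = 710 + 295 + 395 + 429 = 1829.
Overall total = μ·N = 502.85·1829 = 919712.65.
Subtract the known strata: 710·502.01 + 295·494.69 + 395·505.92 = 702199.05.
Remaining total for shift 4: 919712.65 − 702199.05 = 217513.6.
Divide by its size: 217513.6 / 429 = 507.0247... → 507.02.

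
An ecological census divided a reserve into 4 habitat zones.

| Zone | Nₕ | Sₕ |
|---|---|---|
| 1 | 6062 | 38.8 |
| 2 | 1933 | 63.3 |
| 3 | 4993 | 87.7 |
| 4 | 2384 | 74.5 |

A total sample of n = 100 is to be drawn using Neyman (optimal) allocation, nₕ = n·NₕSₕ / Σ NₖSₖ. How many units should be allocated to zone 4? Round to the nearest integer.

1: NₕSₕ = 6062·38.8 = 235205.6
2: NₕSₕ = 1933·63.3 = 122358.9
3: NₕSₕ = 4993·87.7 = 437886.1
4: NₕSₕ = 2384·74.5 = 177608
Σ NₕSₕ = 973058.6.
n_4 = 100·177608/973058.6 = 18.253... → 18.

18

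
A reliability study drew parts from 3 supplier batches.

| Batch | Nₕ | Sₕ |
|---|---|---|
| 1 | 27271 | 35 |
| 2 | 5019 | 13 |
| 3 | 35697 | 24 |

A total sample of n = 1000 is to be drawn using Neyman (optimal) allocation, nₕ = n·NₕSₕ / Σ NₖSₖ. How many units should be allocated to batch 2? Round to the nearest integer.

1: NₕSₕ = 27271·35 = 954485
2: NₕSₕ = 5019·13 = 65247
3: NₕSₕ = 35697·24 = 856728
Σ NₕSₕ = 1876460.
n_2 = 1000·65247/1876460 = 34.771... → 35.

35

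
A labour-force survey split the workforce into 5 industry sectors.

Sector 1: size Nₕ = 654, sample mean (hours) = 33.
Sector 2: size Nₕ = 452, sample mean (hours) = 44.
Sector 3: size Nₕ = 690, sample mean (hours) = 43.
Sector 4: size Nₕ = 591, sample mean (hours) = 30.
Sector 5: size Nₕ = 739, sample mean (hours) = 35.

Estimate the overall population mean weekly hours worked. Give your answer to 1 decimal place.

36.7

x̄_st = (Σ Nₕx̄ₕ) / (Σ Nₕ) = (654·33 + 452·44 + 690·43 + 591·30 + 739·35) / 3126
= 114735 / 3126 = 36.703... → 36.7.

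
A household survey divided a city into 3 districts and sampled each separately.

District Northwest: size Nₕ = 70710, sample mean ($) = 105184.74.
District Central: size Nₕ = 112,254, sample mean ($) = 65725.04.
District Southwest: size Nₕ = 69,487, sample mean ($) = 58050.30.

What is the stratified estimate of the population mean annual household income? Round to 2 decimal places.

x̄_st = (Σ Nₕx̄ₕ) / (Σ Nₕ) = (70710·105184.74 + 112254·65725.04 + 69487·58050.30) / 252451
= 18849252801.66 / 252451 = 74664.9956... → 74665.00.

74665.00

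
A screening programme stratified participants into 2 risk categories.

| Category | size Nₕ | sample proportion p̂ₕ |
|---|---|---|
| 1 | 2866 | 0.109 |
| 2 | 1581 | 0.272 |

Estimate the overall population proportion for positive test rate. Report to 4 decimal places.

0.1669

Wₕ = Nₕ/N with N = 4447: 0.6445, 0.3555.
p̂_st = 0.6445·0.109 + 0.3555·0.272 ≈ 0.166950... → 0.1669.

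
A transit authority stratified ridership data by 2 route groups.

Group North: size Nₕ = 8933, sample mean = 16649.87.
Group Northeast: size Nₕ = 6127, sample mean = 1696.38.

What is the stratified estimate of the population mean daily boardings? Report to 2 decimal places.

N = 8933 + 6127 = 15060.
Overall mean = Σ (Nₕ/N)·x̄ₕ — weight by population share, not a simple average.
Σ Nₕx̄ₕ = 8933·16649.87 + 6127·1696.38 = 148733288.71 + 10393720.26 = 159127008.97.
Divide by N: 159127008.97 / 15060 = 10566.2025... → 10566.20.

10566.20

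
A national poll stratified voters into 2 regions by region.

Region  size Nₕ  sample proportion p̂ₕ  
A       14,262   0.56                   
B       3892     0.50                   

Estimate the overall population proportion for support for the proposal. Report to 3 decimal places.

0.547

Wₕ = Nₕ/N with N = 18154: 0.7856, 0.2144.
p̂_st = 0.7856·0.56 + 0.2144·0.50 ≈ 0.54714... → 0.547.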